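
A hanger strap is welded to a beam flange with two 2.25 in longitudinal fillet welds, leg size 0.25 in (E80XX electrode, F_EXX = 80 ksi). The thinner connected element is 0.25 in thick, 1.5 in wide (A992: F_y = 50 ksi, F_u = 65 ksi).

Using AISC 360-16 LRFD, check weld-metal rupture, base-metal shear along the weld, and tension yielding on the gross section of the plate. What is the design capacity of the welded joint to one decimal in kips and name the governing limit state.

16.9 kips (gross-section yield governs)

Weld metal: throat = 0.707×0.25 = 0.17675 in, L = 2×2.25 = 4.5 in. φR_n = 0.75 × 0.6 × 80 × 0.17675 × 4.5 = 28.6 kips.
Base metal shear (0.25 in plate): yield φR_n = 1.0×0.6×50×0.25×4.5 = 33.8 kips; rupture φR_n = 0.75×0.6×65×0.25×4.5 = 32.9 kips; take 32.9 kips (rupture).
Tension yield (gross): A_g = 1.5×0.25 = 0.375 in². φR_n = 0.90 × 50 × 0.375 = 16.9 kips.
Governing: min(28.6, 32.9, 16.9) = 16.9 kips → gross-section yield.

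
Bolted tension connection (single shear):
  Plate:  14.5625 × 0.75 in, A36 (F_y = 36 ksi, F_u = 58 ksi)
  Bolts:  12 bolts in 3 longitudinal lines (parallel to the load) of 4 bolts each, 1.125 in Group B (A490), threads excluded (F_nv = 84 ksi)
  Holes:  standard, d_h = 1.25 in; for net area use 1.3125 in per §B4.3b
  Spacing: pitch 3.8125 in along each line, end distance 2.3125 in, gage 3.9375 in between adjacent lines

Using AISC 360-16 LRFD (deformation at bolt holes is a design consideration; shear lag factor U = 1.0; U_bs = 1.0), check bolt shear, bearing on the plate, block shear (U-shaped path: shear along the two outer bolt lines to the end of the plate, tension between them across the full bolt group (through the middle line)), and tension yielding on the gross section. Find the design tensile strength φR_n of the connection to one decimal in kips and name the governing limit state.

Bolt shear: A_b = π(1.125)²/4 = 0.99402 in². φR_n = 0.75 × 84 × 0.99402 × 12 × 1 = 751.5 kips.
Bearing (0.75 in plate, F_u = 58 ksi): end bolts L_c = 2.3125 − 1.25/2 = 1.6875, R_n = min(1.2×1.6875×0.75×58, 2.4×1.125×0.75×58) = 88.088 kips/bolt; interior L_c = 3.8125 − 1.25 = 2.5625, R_n = 117.45 kips/bolt. φR_n = 0.75 × (3×88.088 + 9×117.45) = 991.0 kips.
Block shear: shear path 2×[2.3125+3×3.8125] = 2×13.75 in, A_gv = 20.625, A_nv = 2×(13.75 − 3.5×1.3125)×0.75 = 13.734 in²; tension across gage: (7.875 − 2×1.3125)×0.75 = 3.9375 in². R_n = min(0.6×58×13.734, 0.6×36×20.625) + 1.0×58×3.9375 = min(477.94, 445.5) + 228.38 = 673.88 kips. φR_n = 0.75 × 673.88 = 505.4 kips.
Tension yield (gross): A_g = 14.5625×0.75 = 10.922 in². φR_n = 0.90 × 36 × 10.922 = 353.9 kips.
Governing: min(751.5, 991.0, 505.4, 353.9) = 353.9 kips → gross-section yield.

353.9 kips (gross-section yield governs)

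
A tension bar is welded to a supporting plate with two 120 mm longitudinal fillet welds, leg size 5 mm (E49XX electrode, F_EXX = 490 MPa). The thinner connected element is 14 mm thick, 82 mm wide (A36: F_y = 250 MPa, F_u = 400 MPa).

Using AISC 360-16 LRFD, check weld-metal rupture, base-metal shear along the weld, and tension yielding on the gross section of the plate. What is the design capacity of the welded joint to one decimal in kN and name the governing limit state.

187.1 kN (weld metal governs)

Weld metal: throat = 0.707×5 = 3.535 mm, L = 2×120 = 240 mm. φR_n = 0.75 × 0.6 × 490 × 3.535 × 240 = 187.1 kN.
Base metal shear (14 mm plate): yield φR_n = 1.0×0.6×250×14×240 = 504.0 kN; rupture φR_n = 0.75×0.6×400×14×240 = 604.8 kN; take 504.0 kN (yield).
Tension yield (gross): A_g = 82×14 = 1148 mm². φR_n = 0.90 × 250 × 1148 = 258.3 kN.
Governing: min(187.1, 504.0, 258.3) = 187.1 kN → weld metal.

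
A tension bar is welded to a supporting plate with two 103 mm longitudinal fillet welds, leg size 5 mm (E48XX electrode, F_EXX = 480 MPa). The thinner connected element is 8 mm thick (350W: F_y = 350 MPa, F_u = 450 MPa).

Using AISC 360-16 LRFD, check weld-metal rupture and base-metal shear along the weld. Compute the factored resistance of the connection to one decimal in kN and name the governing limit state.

Weld metal: throat = 0.707×5 = 3.535 mm, L = 2×103 = 206 mm. φR_n = 0.75 × 0.6 × 480 × 3.535 × 206 = 157.3 kN.
Base metal shear (8 mm plate): yield φR_n = 1.0×0.6×350×8×206 = 346.1 kN; rupture φR_n = 0.75×0.6×450×8×206 = 333.7 kN; take 333.7 kN (rupture).
Governing: min(157.3, 333.7) = 157.3 kN → weld metal.

157.3 kN (weld metal governs)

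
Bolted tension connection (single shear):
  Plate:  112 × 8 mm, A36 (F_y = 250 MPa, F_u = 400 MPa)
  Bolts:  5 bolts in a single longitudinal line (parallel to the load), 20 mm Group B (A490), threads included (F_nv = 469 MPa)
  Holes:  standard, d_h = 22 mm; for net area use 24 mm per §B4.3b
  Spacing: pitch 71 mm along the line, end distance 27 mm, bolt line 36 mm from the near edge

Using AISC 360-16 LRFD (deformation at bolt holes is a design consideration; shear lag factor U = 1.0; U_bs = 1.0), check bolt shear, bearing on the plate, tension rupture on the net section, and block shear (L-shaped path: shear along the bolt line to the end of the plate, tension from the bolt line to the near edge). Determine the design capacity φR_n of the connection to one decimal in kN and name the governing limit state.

211.2 kN (net-section rupture governs)

Bolt shear: A_b = π(20)²/4 = 314.16 mm². φR_n = 0.75 × 469 × 314.16 × 5 × 1 = 552.5 kN.
Bearing (8 mm plate, F_u = 400 MPa): end bolts L_c = 27 − 22/2 = 16, R_n = min(1.2×16×8×400, 2.4×20×8×400) = 61.44 kN/bolt; interior L_c = 71 − 22 = 49, R_n = 153.6 kN/bolt. φR_n = 0.75 × (1×61.44 + 4×153.6) = 506.9 kN.
Tension rupture (net): A_n = (112 − 1×24)×8 = 704 mm² (U = 1.0, A_e = A_n). φR_n = 0.75 × 400 × 704 = 211.2 kN.
Block shear: shear path 1×[27+4×71] = 1×311 mm, A_gv = 2488, A_nv = 1×(311 − 4.5×24)×8 = 1624 mm²; tension to near edge: (36 − 0.5×24)×8 = 192 mm². R_n = min(0.6×400×1624, 0.6×250×2488) + 1.0×400×192 = min(389.76, 373.2) + 76.8 = 450 kN. φR_n = 0.75 × 450 = 337.5 kN.
Governing: min(552.5, 506.9, 211.2, 337.5) = 211.2 kN → net-section rupture.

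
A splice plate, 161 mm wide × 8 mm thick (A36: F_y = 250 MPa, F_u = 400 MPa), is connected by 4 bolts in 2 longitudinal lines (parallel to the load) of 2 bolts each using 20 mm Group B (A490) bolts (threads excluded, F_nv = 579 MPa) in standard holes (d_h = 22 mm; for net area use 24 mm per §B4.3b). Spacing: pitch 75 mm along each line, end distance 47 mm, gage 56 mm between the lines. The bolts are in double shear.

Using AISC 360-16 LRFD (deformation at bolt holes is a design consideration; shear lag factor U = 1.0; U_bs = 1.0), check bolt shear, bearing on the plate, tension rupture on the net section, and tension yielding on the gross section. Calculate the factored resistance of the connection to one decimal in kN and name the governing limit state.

271.2 kN (net-section rupture governs)

Bolt shear: A_b = π(20)²/4 = 314.16 mm². φR_n = 0.75 × 579 × 314.16 × 4 × 2 = 1091.4 kN.
Bearing (8 mm plate, F_u = 400 MPa): end bolts L_c = 47 − 22/2 = 36, R_n = min(1.2×36×8×400, 2.4×20×8×400) = 138.24 kN/bolt; interior L_c = 75 − 22 = 53, R_n = 153.6 kN/bolt. φR_n = 0.75 × (2×138.24 + 2×153.6) = 437.8 kN.
Tension rupture (net): A_n = (161 − 2×24)×8 = 904 mm² (U = 1.0, A_e = A_n). φR_n = 0.75 × 400 × 904 = 271.2 kN.
Tension yield (gross): A_g = 161×8 = 1288 mm². φR_n = 0.90 × 250 × 1288 = 289.8 kN.
Governing: min(1091.4, 437.8, 271.2, 289.8) = 271.2 kN → net-section rupture.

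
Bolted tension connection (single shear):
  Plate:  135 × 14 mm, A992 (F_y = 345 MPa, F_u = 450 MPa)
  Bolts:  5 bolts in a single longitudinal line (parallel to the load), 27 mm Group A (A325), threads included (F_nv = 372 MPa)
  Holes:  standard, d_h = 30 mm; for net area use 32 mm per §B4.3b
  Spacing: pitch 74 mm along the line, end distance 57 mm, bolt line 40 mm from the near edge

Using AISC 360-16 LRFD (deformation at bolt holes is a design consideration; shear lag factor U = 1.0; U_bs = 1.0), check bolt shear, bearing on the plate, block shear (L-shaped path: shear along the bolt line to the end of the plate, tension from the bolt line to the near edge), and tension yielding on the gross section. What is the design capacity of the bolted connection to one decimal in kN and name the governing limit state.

586.8 kN (gross-section yield governs)

Bolt shear: A_b = π(27)²/4 = 572.56 mm². φR_n = 0.75 × 372 × 572.56 × 5 × 1 = 798.7 kN.
Bearing (14 mm plate, F_u = 450 MPa): end bolts L_c = 57 − 30/2 = 42, R_n = min(1.2×42×14×450, 2.4×27×14×450) = 317.52 kN/bolt; interior L_c = 74 − 30 = 44, R_n = 332.64 kN/bolt. φR_n = 0.75 × (1×317.52 + 4×332.64) = 1236.1 kN.
Block shear: shear path 1×[57+4×74] = 1×353 mm, A_gv = 4942, A_nv = 1×(353 − 4.5×32)×14 = 2926 mm²; tension to near edge: (40 − 0.5×32)×14 = 336 mm². R_n = min(0.6×450×2926, 0.6×345×4942) + 1.0×450×336 = min(790.02, 1023) + 151.2 = 941.22 kN. φR_n = 0.75 × 941.22 = 705.9 kN.
Tension yield (gross): A_g = 135×14 = 1890 mm². φR_n = 0.90 × 345 × 1890 = 586.8 kN.
Governing: min(798.7, 1236.1, 705.9, 586.8) = 586.8 kN → gross-section yield.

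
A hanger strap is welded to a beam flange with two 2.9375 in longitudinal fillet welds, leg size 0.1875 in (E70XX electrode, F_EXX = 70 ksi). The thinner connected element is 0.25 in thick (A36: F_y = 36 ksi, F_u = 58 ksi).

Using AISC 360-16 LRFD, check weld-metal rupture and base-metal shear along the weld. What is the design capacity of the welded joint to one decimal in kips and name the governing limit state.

Weld metal: throat = 0.707×0.1875 = 0.13256 in, L = 2×2.9375 = 5.875 in. φR_n = 0.75 × 0.6 × 70 × 0.13256 × 5.875 = 24.5 kips.
Base metal shear (0.25 in plate): yield φR_n = 1.0×0.6×36×0.25×5.875 = 31.7 kips; rupture φR_n = 0.75×0.6×58×0.25×5.875 = 38.3 kips; take 31.7 kips (yield).
Governing: min(24.5, 31.7) = 24.5 kips → weld metal.

24.5 kips (weld metal governs)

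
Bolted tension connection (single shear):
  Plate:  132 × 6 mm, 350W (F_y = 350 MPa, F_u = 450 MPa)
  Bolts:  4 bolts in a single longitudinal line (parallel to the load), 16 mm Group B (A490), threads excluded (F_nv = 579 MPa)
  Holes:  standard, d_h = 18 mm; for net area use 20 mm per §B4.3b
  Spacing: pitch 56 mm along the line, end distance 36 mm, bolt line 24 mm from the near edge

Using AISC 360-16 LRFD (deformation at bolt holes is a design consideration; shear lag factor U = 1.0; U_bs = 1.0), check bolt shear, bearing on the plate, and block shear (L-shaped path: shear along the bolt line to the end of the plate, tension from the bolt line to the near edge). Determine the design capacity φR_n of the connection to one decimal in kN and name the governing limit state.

191.2 kN (block shear governs)

Bolt shear: A_b = π(16)²/4 = 201.06 mm². φR_n = 0.75 × 579 × 201.06 × 4 × 1 = 349.2 kN.
Bearing (6 mm plate, F_u = 450 MPa): end bolts L_c = 36 − 18/2 = 27, R_n = min(1.2×27×6×450, 2.4×16×6×450) = 87.48 kN/bolt; interior L_c = 56 − 18 = 38, R_n = 103.68 kN/bolt. φR_n = 0.75 × (1×87.48 + 3×103.68) = 298.9 kN.
Block shear: shear path 1×[36+3×56] = 1×204 mm, A_gv = 1224, A_nv = 1×(204 − 3.5×20)×6 = 804 mm²; tension to near edge: (24 − 0.5×20)×6 = 84 mm². R_n = min(0.6×450×804, 0.6×350×1224) + 1.0×450×84 = min(217.08, 257.04) + 37.8 = 254.88 kN. φR_n = 0.75 × 254.88 = 191.2 kN.
Governing: min(349.2, 298.9, 191.2) = 191.2 kN → block shear.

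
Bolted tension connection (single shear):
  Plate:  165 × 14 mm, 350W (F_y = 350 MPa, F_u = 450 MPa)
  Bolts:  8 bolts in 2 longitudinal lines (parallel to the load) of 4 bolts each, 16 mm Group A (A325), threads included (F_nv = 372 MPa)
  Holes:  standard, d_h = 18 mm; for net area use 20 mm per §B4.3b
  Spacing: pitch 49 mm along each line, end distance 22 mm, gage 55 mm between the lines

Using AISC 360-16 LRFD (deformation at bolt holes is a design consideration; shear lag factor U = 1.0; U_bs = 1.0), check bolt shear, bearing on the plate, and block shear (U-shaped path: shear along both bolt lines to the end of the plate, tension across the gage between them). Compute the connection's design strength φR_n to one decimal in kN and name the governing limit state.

Bolt shear: A_b = π(16)²/4 = 201.06 mm². φR_n = 0.75 × 372 × 201.06 × 8 × 1 = 448.8 kN.
Bearing (14 mm plate, F_u = 450 MPa): end bolts L_c = 22 − 18/2 = 13, R_n = min(1.2×13×14×450, 2.4×16×14×450) = 98.28 kN/bolt; interior L_c = 49 − 18 = 31, R_n = 234.36 kN/bolt. φR_n = 0.75 × (2×98.28 + 6×234.36) = 1202.0 kN.
Block shear: shear path 2×[22+3×49] = 2×169 mm, A_gv = 4732, A_nv = 2×(169 − 3.5×20)×14 = 2772 mm²; tension across gage: (55 − 1×20)×14 = 490 mm². R_n = min(0.6×450×2772, 0.6×350×4732) + 1.0×450×490 = min(748.44, 993.72) + 220.5 = 968.94 kN. φR_n = 0.75 × 968.94 = 726.7 kN.
Governing: min(448.8, 1202.0, 726.7) = 448.8 kN → bolt shear.

448.8 kN (bolt shear governs)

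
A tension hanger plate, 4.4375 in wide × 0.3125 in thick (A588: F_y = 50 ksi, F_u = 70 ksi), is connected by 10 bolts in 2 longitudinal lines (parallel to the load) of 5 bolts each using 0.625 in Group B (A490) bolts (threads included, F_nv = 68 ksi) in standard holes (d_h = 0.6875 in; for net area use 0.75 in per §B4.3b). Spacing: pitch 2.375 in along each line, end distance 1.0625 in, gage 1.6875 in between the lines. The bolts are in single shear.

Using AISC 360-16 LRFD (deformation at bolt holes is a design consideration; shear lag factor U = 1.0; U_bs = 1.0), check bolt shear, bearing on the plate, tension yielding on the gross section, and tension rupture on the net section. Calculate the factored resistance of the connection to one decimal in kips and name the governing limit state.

48.2 kips (net-section rupture governs)

Bolt shear: A_b = π(0.625)²/4 = 0.3068 in². φR_n = 0.75 × 68 × 0.3068 × 10 × 1 = 156.5 kips.
Bearing (0.3125 in plate, F_u = 70 ksi): end bolts L_c = 1.0625 − 0.6875/2 = 0.71875, R_n = min(1.2×0.71875×0.3125×70, 2.4×0.625×0.3125×70) = 18.867 kips/bolt; interior L_c = 2.375 − 0.6875 = 1.6875, R_n = 32.813 kips/bolt. φR_n = 0.75 × (2×18.867 + 8×32.813) = 225.2 kips.
Tension yield (gross): A_g = 4.4375×0.3125 = 1.3867 in². φR_n = 0.90 × 50 × 1.3867 = 62.4 kips.
Tension rupture (net): A_n = (4.4375 − 2×0.75)×0.3125 = 0.91797 in² (U = 1.0, A_e = A_n). φR_n = 0.75 × 70 × 0.91797 = 48.2 kips.
Governing: min(156.5, 225.2, 62.4, 48.2) = 48.2 kips → net-section rupture.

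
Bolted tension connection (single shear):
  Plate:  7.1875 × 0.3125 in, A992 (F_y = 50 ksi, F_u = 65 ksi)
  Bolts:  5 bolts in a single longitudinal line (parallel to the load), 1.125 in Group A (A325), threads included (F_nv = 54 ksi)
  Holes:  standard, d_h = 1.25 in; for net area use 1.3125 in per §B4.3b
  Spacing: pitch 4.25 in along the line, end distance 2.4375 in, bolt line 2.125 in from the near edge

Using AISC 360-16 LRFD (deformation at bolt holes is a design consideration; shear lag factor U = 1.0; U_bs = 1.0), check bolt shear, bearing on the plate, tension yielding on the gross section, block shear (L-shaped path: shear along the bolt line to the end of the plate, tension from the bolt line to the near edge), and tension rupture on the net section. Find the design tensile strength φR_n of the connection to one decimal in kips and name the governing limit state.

89.5 kips (net-section rupture governs)

Bolt shear: A_b = π(1.125)²/4 = 0.99402 in². φR_n = 0.75 × 54 × 0.99402 × 5 × 1 = 201.3 kips.
Bearing (0.3125 in plate, F_u = 65 ksi): end bolts L_c = 2.4375 − 1.25/2 = 1.8125, R_n = min(1.2×1.8125×0.3125×65, 2.4×1.125×0.3125×65) = 44.18 kips/bolt; interior L_c = 4.25 − 1.25 = 3, R_n = 54.844 kips/bolt. φR_n = 0.75 × (1×44.18 + 4×54.844) = 197.7 kips.
Tension yield (gross): A_g = 7.1875×0.3125 = 2.2461 in². φR_n = 0.90 × 50 × 2.2461 = 101.1 kips.
Block shear: shear path 1×[2.4375+4×4.25] = 1×19.4375 in, A_gv = 6.0742, A_nv = 1×(19.4375 − 4.5×1.3125)×0.3125 = 4.2285 in²; tension to near edge: (2.125 − 0.5×1.3125)×0.3125 = 0.45898 in². R_n = min(0.6×65×4.2285, 0.6×50×6.0742) + 1.0×65×0.45898 = min(164.91, 182.23) + 29.834 = 194.74 kips. φR_n = 0.75 × 194.74 = 146.1 kips.
Tension rupture (net): A_n = (7.1875 − 1×1.3125)×0.3125 = 1.8359 in² (U = 1.0, A_e = A_n). φR_n = 0.75 × 65 × 1.8359 = 89.5 kips.
Governing: min(201.3, 197.7, 101.1, 146.1, 89.5) = 89.5 kips → net-section rupture.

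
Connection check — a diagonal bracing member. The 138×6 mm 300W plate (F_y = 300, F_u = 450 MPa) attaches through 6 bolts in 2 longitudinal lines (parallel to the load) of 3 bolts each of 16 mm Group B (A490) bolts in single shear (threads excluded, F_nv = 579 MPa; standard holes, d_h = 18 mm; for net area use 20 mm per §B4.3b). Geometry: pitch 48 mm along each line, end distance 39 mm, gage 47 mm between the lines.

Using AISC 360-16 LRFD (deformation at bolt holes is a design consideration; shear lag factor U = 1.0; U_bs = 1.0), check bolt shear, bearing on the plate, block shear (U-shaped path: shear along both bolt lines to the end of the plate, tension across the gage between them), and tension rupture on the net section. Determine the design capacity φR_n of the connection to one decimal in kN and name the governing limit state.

Bolt shear: A_b = π(16)²/4 = 201.06 mm². φR_n = 0.75 × 579 × 201.06 × 6 × 1 = 523.9 kN.
Bearing (6 mm plate, F_u = 450 MPa): end bolts L_c = 39 − 18/2 = 30, R_n = min(1.2×30×6×450, 2.4×16×6×450) = 97.2 kN/bolt; interior L_c = 48 − 18 = 30, R_n = 97.2 kN/bolt. φR_n = 0.75 × (2×97.2 + 4×97.2) = 437.4 kN.
Block shear: shear path 2×[39+2×48] = 2×135 mm, A_gv = 1620, A_nv = 2×(135 − 2.5×20)×6 = 1020 mm²; tension across gage: (47 − 1×20)×6 = 162 mm². R_n = min(0.6×450×1020, 0.6×300×1620) + 1.0×450×162 = min(275.4, 291.6) + 72.9 = 348.3 kN. φR_n = 0.75 × 348.3 = 261.2 kN.
Tension rupture (net): A_n = (138 − 2×20)×6 = 588 mm² (U = 1.0, A_e = A_n). φR_n = 0.75 × 450 × 588 = 198.5 kN.
Governing: min(523.9, 437.4, 261.2, 198.5) = 198.5 kN → net-section rupture.

198.5 kN (net-section rupture governs)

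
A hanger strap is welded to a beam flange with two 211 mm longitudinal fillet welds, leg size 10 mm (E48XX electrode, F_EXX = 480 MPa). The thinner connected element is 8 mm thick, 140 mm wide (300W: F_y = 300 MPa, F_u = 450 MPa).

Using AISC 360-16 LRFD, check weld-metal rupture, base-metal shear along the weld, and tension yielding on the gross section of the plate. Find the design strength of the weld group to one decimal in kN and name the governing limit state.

302.4 kN (gross-section yield governs)

Weld metal: throat = 0.707×10 = 7.07 mm, L = 2×211 = 422 mm. φR_n = 0.75 × 0.6 × 480 × 7.07 × 422 = 644.4 kN.
Base metal shear (8 mm plate): yield φR_n = 1.0×0.6×300×8×422 = 607.7 kN; rupture φR_n = 0.75×0.6×450×8×422 = 683.6 kN; take 607.7 kN (yield).
Tension yield (gross): A_g = 140×8 = 1120 mm². φR_n = 0.90 × 300 × 1120 = 302.4 kN.
Governing: min(644.4, 607.7, 302.4) = 302.4 kN → gross-section yield.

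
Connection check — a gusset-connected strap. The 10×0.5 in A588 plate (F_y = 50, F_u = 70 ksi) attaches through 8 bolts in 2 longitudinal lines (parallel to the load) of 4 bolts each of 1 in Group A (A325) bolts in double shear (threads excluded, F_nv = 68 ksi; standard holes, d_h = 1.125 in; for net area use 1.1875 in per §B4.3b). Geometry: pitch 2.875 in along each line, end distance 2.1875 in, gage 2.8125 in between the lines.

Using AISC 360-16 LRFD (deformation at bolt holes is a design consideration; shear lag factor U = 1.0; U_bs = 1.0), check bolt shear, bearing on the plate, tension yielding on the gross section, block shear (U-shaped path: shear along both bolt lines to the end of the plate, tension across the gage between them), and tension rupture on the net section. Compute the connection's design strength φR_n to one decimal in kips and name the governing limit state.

200.2 kips (net-section rupture governs)

Bolt shear: A_b = π(1)²/4 = 0.7854 in². φR_n = 0.75 × 68 × 0.7854 × 8 × 2 = 640.9 kips.
Bearing (0.5 in plate, F_u = 70 ksi): end bolts L_c = 2.1875 − 1.125/2 = 1.625, R_n = min(1.2×1.625×0.5×70, 2.4×1×0.5×70) = 68.25 kips/bolt; interior L_c = 2.875 − 1.125 = 1.75, R_n = 73.5 kips/bolt. φR_n = 0.75 × (2×68.25 + 6×73.5) = 433.1 kips.
Tension yield (gross): A_g = 10×0.5 = 5 in². φR_n = 0.90 × 50 × 5 = 225.0 kips.
Block shear: shear path 2×[2.1875+3×2.875] = 2×10.8125 in, A_gv = 10.813, A_nv = 2×(10.8125 − 3.5×1.1875)×0.5 = 6.6563 in²; tension across gage: (2.8125 − 1×1.1875)×0.5 = 0.8125 in². R_n = min(0.6×70×6.6563, 0.6×50×10.813) + 1.0×70×0.8125 = min(279.56, 324.39) + 56.875 = 336.44 kips. φR_n = 0.75 × 336.44 = 252.3 kips.
Tension rupture (net): A_n = (10 − 2×1.1875)×0.5 = 3.8125 in² (U = 1.0, A_e = A_n). φR_n = 0.75 × 70 × 3.8125 = 200.2 kips.
Governing: min(640.9, 433.1, 225.0, 252.3, 200.2) = 200.2 kips → net-section rupture.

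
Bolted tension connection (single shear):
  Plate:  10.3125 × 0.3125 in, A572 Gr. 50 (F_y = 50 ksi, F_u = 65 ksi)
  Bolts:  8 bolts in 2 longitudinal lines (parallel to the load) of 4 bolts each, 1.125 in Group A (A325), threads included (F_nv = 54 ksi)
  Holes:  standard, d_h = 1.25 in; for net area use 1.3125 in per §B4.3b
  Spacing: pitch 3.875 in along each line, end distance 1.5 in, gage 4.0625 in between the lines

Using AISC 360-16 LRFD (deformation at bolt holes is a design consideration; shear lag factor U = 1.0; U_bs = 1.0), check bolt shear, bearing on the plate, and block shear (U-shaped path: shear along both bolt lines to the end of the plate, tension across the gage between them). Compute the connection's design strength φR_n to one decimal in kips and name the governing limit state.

197.9 kips (block shear governs)

Bolt shear: A_b = π(1.125)²/4 = 0.99402 in². φR_n = 0.75 × 54 × 0.99402 × 8 × 1 = 322.1 kips.
Bearing (0.3125 in plate, F_u = 65 ksi): end bolts L_c = 1.5 − 1.25/2 = 0.875, R_n = min(1.2×0.875×0.3125×65, 2.4×1.125×0.3125×65) = 21.328 kips/bolt; interior L_c = 3.875 − 1.25 = 2.625, R_n = 54.844 kips/bolt. φR_n = 0.75 × (2×21.328 + 6×54.844) = 278.8 kips.
Block shear: shear path 2×[1.5+3×3.875] = 2×13.125 in, A_gv = 8.2031, A_nv = 2×(13.125 − 3.5×1.3125)×0.3125 = 5.332 in²; tension across gage: (4.0625 − 1×1.3125)×0.3125 = 0.85938 in². R_n = min(0.6×65×5.332, 0.6×50×8.2031) + 1.0×65×0.85938 = min(207.95, 246.09) + 55.86 = 263.81 kips. φR_n = 0.75 × 263.81 = 197.9 kips.
Governing: min(322.1, 278.8, 197.9) = 197.9 kips → block shear.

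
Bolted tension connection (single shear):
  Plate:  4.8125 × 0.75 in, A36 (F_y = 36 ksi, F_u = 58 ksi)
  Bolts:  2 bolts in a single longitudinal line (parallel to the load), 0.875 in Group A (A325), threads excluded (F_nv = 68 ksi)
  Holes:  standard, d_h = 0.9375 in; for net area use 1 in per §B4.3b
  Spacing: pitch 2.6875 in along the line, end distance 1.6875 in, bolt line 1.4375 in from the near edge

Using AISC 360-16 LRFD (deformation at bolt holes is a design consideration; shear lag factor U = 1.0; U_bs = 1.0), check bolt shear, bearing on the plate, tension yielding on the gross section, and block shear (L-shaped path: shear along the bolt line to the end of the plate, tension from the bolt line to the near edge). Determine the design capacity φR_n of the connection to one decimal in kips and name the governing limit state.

Bolt shear: A_b = π(0.875)²/4 = 0.60132 in². φR_n = 0.75 × 68 × 0.60132 × 2 × 1 = 61.3 kips.
Bearing (0.75 in plate, F_u = 58 ksi): end bolts L_c = 1.6875 − 0.9375/2 = 1.21875, R_n = min(1.2×1.21875×0.75×58, 2.4×0.875×0.75×58) = 63.619 kips/bolt; interior L_c = 2.6875 − 0.9375 = 1.75, R_n = 91.35 kips/bolt. φR_n = 0.75 × (1×63.619 + 1×91.35) = 116.2 kips.
Tension yield (gross): A_g = 4.8125×0.75 = 3.6094 in². φR_n = 0.90 × 36 × 3.6094 = 116.9 kips.
Block shear: shear path 1×[1.6875+1×2.6875] = 1×4.375 in, A_gv = 3.2813, A_nv = 1×(4.375 − 1.5×1)×0.75 = 2.1563 in²; tension to near edge: (1.4375 − 0.5×1)×0.75 = 0.70313 in². R_n = min(0.6×58×2.1563, 0.6×36×3.2813) + 1.0×58×0.70313 = min(75.039, 70.876) + 40.782 = 111.66 kips. φR_n = 0.75 × 111.66 = 83.7 kips.
Governing: min(61.3, 116.2, 116.9, 83.7) = 61.3 kips → bolt shear.

61.3 kips (bolt shear governs)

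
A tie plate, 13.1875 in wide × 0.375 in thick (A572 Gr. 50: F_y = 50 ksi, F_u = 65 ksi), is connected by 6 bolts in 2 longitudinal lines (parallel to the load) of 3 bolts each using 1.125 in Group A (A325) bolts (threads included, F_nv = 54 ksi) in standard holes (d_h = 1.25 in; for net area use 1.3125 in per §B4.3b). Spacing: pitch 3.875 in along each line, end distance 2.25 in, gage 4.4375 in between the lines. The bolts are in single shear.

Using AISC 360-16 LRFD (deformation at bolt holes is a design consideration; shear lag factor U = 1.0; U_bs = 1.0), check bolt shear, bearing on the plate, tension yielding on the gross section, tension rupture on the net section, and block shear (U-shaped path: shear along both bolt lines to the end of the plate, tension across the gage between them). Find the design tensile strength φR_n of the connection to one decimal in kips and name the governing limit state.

Bolt shear: A_b = π(1.125)²/4 = 0.99402 in². φR_n = 0.75 × 54 × 0.99402 × 6 × 1 = 241.5 kips.
Bearing (0.375 in plate, F_u = 65 ksi): end bolts L_c = 2.25 − 1.25/2 = 1.625, R_n = min(1.2×1.625×0.375×65, 2.4×1.125×0.375×65) = 47.531 kips/bolt; interior L_c = 3.875 − 1.25 = 2.625, R_n = 65.813 kips/bolt. φR_n = 0.75 × (2×47.531 + 4×65.813) = 268.7 kips.
Tension yield (gross): A_g = 13.1875×0.375 = 4.9453 in². φR_n = 0.90 × 50 × 4.9453 = 222.5 kips.
Tension rupture (net): A_n = (13.1875 − 2×1.3125)×0.375 = 3.9609 in² (U = 1.0, A_e = A_n). φR_n = 0.75 × 65 × 3.9609 = 193.1 kips.
Block shear: shear path 2×[2.25+2×3.875] = 2×10 in, A_gv = 7.5, A_nv = 2×(10 − 2.5×1.3125)×0.375 = 5.0391 in²; tension across gage: (4.4375 − 1×1.3125)×0.375 = 1.1719 in². R_n = min(0.6×65×5.0391, 0.6×50×7.5) + 1.0×65×1.1719 = min(196.52, 225) + 76.174 = 272.69 kips. φR_n = 0.75 × 272.69 = 204.5 kips.
Governing: min(241.5, 268.7, 222.5, 193.1, 204.5) = 193.1 kips → net-section rupture.

193.1 kips (net-section rupture governs)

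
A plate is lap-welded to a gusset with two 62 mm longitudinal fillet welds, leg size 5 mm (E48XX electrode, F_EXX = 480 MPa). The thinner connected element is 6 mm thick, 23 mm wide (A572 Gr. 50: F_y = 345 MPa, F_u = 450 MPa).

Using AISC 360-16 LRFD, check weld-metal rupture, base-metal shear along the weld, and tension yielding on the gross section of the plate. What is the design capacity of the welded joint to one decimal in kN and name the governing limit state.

Weld metal: throat = 0.707×5 = 3.535 mm, L = 2×62 = 124 mm. φR_n = 0.75 × 0.6 × 480 × 3.535 × 124 = 94.7 kN.
Base metal shear (6 mm plate): yield φR_n = 1.0×0.6×345×6×124 = 154.0 kN; rupture φR_n = 0.75×0.6×450×6×124 = 150.7 kN; take 150.7 kN (rupture).
Tension yield (gross): A_g = 23×6 = 138 mm². φR_n = 0.90 × 345 × 138 = 42.8 kN.
Governing: min(94.7, 150.7, 42.8) = 42.8 kN → gross-section yield.

42.8 kN (gross-section yield governs)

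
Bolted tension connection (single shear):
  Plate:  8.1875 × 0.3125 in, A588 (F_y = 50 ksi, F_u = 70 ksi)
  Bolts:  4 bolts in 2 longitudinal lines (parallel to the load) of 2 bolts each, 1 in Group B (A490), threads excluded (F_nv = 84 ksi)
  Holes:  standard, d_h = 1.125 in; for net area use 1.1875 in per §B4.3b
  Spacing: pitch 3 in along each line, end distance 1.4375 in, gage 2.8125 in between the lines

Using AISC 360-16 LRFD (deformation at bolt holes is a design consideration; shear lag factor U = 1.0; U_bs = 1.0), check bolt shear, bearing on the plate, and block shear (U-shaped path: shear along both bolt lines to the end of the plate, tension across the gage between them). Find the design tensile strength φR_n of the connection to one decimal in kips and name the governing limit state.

79.0 kips (block shear governs)

Bolt shear: A_b = π(1)²/4 = 0.7854 in². φR_n = 0.75 × 84 × 0.7854 × 4 × 1 = 197.9 kips.
Bearing (0.3125 in plate, F_u = 70 ksi): end bolts L_c = 1.4375 − 1.125/2 = 0.875, R_n = min(1.2×0.875×0.3125×70, 2.4×1×0.3125×70) = 22.969 kips/bolt; interior L_c = 3 − 1.125 = 1.875, R_n = 49.219 kips/bolt. φR_n = 0.75 × (2×22.969 + 2×49.219) = 108.3 kips.
Block shear: shear path 2×[1.4375+1×3] = 2×4.4375 in, A_gv = 2.7734, A_nv = 2×(4.4375 − 1.5×1.1875)×0.3125 = 1.6602 in²; tension across gage: (2.8125 − 1×1.1875)×0.3125 = 0.50781 in². R_n = min(0.6×70×1.6602, 0.6×50×2.7734) + 1.0×70×0.50781 = min(69.728, 83.202) + 35.547 = 105.28 kips. φR_n = 0.75 × 105.28 = 79.0 kips.
Governing: min(197.9, 108.3, 79.0) = 79.0 kips → block shear.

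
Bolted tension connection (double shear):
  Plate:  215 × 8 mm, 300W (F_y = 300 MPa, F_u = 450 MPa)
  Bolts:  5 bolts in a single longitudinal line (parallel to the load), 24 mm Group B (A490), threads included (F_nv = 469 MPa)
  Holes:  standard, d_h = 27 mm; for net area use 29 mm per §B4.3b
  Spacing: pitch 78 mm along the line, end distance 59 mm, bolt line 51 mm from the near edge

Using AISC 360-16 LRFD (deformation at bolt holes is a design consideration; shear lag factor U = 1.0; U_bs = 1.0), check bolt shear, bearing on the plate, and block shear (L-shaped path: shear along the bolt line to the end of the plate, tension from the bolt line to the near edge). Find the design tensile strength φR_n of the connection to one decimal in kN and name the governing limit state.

488.2 kN (block shear governs)

Bolt shear: A_b = π(24)²/4 = 452.39 mm². φR_n = 0.75 × 469 × 452.39 × 5 × 2 = 1591.3 kN.
Bearing (8 mm plate, F_u = 450 MPa): end bolts L_c = 59 − 27/2 = 45.5, R_n = min(1.2×45.5×8×450, 2.4×24×8×450) = 196.56 kN/bolt; interior L_c = 78 − 27 = 51, R_n = 207.36 kN/bolt. φR_n = 0.75 × (1×196.56 + 4×207.36) = 769.5 kN.
Block shear: shear path 1×[59+4×78] = 1×371 mm, A_gv = 2968, A_nv = 1×(371 − 4.5×29)×8 = 1924 mm²; tension to near edge: (51 − 0.5×29)×8 = 292 mm². R_n = min(0.6×450×1924, 0.6×300×2968) + 1.0×450×292 = min(519.48, 534.24) + 131.4 = 650.88 kN. φR_n = 0.75 × 650.88 = 488.2 kN.
Governing: min(1591.3, 769.5, 488.2) = 488.2 kN → block shear.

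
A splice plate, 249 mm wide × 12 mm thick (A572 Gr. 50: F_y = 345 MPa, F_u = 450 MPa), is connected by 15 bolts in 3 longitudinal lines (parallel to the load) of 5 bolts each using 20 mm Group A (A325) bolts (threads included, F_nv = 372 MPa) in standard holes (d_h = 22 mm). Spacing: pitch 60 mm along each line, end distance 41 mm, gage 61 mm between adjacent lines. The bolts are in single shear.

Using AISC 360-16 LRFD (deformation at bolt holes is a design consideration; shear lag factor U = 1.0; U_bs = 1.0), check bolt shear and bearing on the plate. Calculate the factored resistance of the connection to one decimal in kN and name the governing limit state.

Bolt shear: A_b = π(20)²/4 = 314.16 mm². φR_n = 0.75 × 372 × 314.16 × 15 × 1 = 1314.8 kN.
Bearing (12 mm plate, F_u = 450 MPa): end bolts L_c = 41 − 22/2 = 30, R_n = min(1.2×30×12×450, 2.4×20×12×450) = 194.4 kN/bolt; interior L_c = 60 − 22 = 38, R_n = 246.24 kN/bolt. φR_n = 0.75 × (3×194.4 + 12×246.24) = 2653.6 kN.
Governing: min(1314.8, 2653.6) = 1314.8 kN → bolt shear.

1314.8 kN (bolt shear governs)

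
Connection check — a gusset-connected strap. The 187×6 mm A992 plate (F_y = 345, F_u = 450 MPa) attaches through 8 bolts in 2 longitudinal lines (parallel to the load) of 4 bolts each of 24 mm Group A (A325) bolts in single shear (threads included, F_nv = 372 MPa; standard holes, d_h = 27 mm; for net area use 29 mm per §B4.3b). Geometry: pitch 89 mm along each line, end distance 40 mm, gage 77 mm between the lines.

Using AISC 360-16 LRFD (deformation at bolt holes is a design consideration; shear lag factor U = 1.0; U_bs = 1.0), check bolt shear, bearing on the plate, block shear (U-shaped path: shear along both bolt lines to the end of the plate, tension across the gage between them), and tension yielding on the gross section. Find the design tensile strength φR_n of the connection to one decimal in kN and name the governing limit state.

Bolt shear: A_b = π(24)²/4 = 452.39 mm². φR_n = 0.75 × 372 × 452.39 × 8 × 1 = 1009.7 kN.
Bearing (6 mm plate, F_u = 450 MPa): end bolts L_c = 40 − 27/2 = 26.5, R_n = min(1.2×26.5×6×450, 2.4×24×6×450) = 85.86 kN/bolt; interior L_c = 89 − 27 = 62, R_n = 155.52 kN/bolt. φR_n = 0.75 × (2×85.86 + 6×155.52) = 828.6 kN.
Block shear: shear path 2×[40+3×89] = 2×307 mm, A_gv = 3684, A_nv = 2×(307 − 3.5×29)×6 = 2466 mm²; tension across gage: (77 − 1×29)×6 = 288 mm². R_n = min(0.6×450×2466, 0.6×345×3684) + 1.0×450×288 = min(665.82, 762.59) + 129.6 = 795.42 kN. φR_n = 0.75 × 795.42 = 596.6 kN.
Tension yield (gross): A_g = 187×6 = 1122 mm². φR_n = 0.90 × 345 × 1122 = 348.4 kN.
Governing: min(1009.7, 828.6, 596.6, 348.4) = 348.4 kN → gross-section yield.

348.4 kN (gross-section yield governs)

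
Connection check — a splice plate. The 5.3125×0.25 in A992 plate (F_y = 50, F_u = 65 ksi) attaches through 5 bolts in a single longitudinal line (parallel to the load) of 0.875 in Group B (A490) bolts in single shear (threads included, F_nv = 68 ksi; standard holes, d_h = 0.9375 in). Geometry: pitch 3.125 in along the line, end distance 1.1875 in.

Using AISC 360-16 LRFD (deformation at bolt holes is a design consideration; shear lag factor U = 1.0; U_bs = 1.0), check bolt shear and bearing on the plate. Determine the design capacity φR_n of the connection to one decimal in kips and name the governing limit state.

112.9 kips (bearing governs)

Bolt shear: A_b = π(0.875)²/4 = 0.60132 in². φR_n = 0.75 × 68 × 0.60132 × 5 × 1 = 153.3 kips.
Bearing (0.25 in plate, F_u = 65 ksi): end bolts L_c = 1.1875 − 0.9375/2 = 0.71875, R_n = min(1.2×0.71875×0.25×65, 2.4×0.875×0.25×65) = 14.016 kips/bolt; interior L_c = 3.125 − 0.9375 = 2.1875, R_n = 34.125 kips/bolt. φR_n = 0.75 × (1×14.016 + 4×34.125) = 112.9 kips.
Governing: min(153.3, 112.9) = 112.9 kips → bearing.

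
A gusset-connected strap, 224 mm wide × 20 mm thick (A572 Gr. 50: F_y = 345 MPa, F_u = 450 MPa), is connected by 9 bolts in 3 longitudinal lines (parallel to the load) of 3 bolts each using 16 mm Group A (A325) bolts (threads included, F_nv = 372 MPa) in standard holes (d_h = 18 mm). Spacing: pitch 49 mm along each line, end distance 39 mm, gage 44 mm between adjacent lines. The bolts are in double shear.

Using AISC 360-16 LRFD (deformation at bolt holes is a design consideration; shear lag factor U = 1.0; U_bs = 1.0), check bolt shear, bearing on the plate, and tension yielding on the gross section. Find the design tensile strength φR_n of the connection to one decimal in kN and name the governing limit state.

Bolt shear: A_b = π(16)²/4 = 201.06 mm². φR_n = 0.75 × 372 × 201.06 × 9 × 2 = 1009.7 kN.
Bearing (20 mm plate, F_u = 450 MPa): end bolts L_c = 39 − 18/2 = 30, R_n = min(1.2×30×20×450, 2.4×16×20×450) = 324 kN/bolt; interior L_c = 49 − 18 = 31, R_n = 334.8 kN/bolt. φR_n = 0.75 × (3×324 + 6×334.8) = 2235.6 kN.
Tension yield (gross): A_g = 224×20 = 4480 mm². φR_n = 0.90 × 345 × 4480 = 1391.0 kN.
Governing: min(1009.7, 2235.6, 1391.0) = 1009.7 kN → bolt shear.

1009.7 kN (bolt shear governs)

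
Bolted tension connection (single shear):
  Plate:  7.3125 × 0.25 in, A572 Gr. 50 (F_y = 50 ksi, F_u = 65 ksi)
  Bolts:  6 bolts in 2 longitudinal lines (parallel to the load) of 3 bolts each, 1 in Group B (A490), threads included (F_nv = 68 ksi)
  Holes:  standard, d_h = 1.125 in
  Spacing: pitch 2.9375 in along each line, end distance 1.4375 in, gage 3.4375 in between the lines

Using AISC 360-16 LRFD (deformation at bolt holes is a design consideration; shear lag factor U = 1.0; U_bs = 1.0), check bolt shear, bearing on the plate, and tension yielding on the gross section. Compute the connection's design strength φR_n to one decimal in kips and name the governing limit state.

Bolt shear: A_b = π(1)²/4 = 0.7854 in². φR_n = 0.75 × 68 × 0.7854 × 6 × 1 = 240.3 kips.
Bearing (0.25 in plate, F_u = 65 ksi): end bolts L_c = 1.4375 − 1.125/2 = 0.875, R_n = min(1.2×0.875×0.25×65, 2.4×1×0.25×65) = 17.063 kips/bolt; interior L_c = 2.9375 − 1.125 = 1.8125, R_n = 35.344 kips/bolt. φR_n = 0.75 × (2×17.063 + 4×35.344) = 131.6 kips.
Tension yield (gross): A_g = 7.3125×0.25 = 1.8281 in². φR_n = 0.90 × 50 × 1.8281 = 82.3 kips.
Governing: min(240.3, 131.6, 82.3) = 82.3 kips → gross-section yield.

82.3 kips (gross-section yield governs)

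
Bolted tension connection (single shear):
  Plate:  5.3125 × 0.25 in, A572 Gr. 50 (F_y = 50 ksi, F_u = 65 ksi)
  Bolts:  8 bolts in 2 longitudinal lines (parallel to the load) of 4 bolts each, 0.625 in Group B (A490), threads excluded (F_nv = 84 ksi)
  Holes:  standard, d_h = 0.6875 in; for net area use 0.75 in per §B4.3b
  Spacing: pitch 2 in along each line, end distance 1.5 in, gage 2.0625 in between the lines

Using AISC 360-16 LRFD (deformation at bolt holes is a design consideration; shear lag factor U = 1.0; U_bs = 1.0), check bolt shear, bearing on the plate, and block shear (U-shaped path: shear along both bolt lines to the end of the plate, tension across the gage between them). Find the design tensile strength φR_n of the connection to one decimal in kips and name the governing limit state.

87.3 kips (block shear governs)

Bolt shear: A_b = π(0.625)²/4 = 0.3068 in². φR_n = 0.75 × 84 × 0.3068 × 8 × 1 = 154.6 kips.
Bearing (0.25 in plate, F_u = 65 ksi): end bolts L_c = 1.5 − 0.6875/2 = 1.15625, R_n = min(1.2×1.15625×0.25×65, 2.4×0.625×0.25×65) = 22.547 kips/bolt; interior L_c = 2 − 0.6875 = 1.3125, R_n = 24.375 kips/bolt. φR_n = 0.75 × (2×22.547 + 6×24.375) = 143.5 kips.
Block shear: shear path 2×[1.5+3×2] = 2×7.5 in, A_gv = 3.75, A_nv = 2×(7.5 − 3.5×0.75)×0.25 = 2.4375 in²; tension across gage: (2.0625 − 1×0.75)×0.25 = 0.32813 in². R_n = min(0.6×65×2.4375, 0.6×50×3.75) + 1.0×65×0.32813 = min(95.063, 112.5) + 21.328 = 116.39 kips. φR_n = 0.75 × 116.39 = 87.3 kips.
Governing: min(154.6, 143.5, 87.3) = 87.3 kips → block shear.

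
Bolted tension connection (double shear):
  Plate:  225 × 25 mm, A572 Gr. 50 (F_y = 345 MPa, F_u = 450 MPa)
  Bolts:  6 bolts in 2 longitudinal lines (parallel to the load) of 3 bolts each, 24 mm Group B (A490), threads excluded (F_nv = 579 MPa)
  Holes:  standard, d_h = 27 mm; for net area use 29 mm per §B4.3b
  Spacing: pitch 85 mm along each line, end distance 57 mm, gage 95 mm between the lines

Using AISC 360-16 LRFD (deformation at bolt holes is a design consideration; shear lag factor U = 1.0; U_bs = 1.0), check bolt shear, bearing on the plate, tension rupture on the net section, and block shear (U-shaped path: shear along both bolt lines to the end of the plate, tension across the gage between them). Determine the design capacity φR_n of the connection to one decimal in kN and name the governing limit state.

1409.1 kN (net-section rupture governs)

Bolt shear: A_b = π(24)²/4 = 452.39 mm². φR_n = 0.75 × 579 × 452.39 × 6 × 2 = 2357.4 kN.
Bearing (25 mm plate, F_u = 450 MPa): end bolts L_c = 57 − 27/2 = 43.5, R_n = min(1.2×43.5×25×450, 2.4×24×25×450) = 587.25 kN/bolt; interior L_c = 85 − 27 = 58, R_n = 648 kN/bolt. φR_n = 0.75 × (2×587.25 + 4×648) = 2824.9 kN.
Tension rupture (net): A_n = (225 − 2×29)×25 = 4175 mm² (U = 1.0, A_e = A_n). φR_n = 0.75 × 450 × 4175 = 1409.1 kN.
Block shear: shear path 2×[57+2×85] = 2×227 mm, A_gv = 11350, A_nv = 2×(227 − 2.5×29)×25 = 7725 mm²; tension across gage: (95 − 1×29)×25 = 1650 mm². R_n = min(0.6×450×7725, 0.6×345×11350) + 1.0×450×1650 = min(2085.8, 2349.5) + 742.5 = 2828.3 kN. φR_n = 0.75 × 2828.3 = 2121.2 kN.
Governing: min(2357.4, 2824.9, 1409.1, 2121.2) = 1409.1 kN → net-section rupture.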